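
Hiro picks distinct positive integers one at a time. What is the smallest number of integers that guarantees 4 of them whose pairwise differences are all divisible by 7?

Integers whose pairwise differences are multiples of 7 are exactly those sharing a remainder mod 7. The 7 residue classes mod 7 are the pigeonholes.
With 21 integers one could put 3 in each residue class and have no class reach 4.
The 22nd integer pushes some class to 4, so 7·3 + 1 = 22.

22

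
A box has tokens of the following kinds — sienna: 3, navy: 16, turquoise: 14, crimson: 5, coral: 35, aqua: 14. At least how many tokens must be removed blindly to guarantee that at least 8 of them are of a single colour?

37

An adversary could hand out at most 7 tokens per colour (sienna, crimson run out sooner): 3 + 7 + 7 + 5 + 7 + 7 = 36 tokens and still no colour has 8.
One more token lands in a colour already at 7, so 37 draws are enough and 36 are not.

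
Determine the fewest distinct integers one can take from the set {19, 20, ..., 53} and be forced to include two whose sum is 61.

Two chosen integers sum to 61 exactly when both halves of some pair {x, 61−x} with 19 ≤ x ≤ 61−x ≤ 42 are chosen — 12 such pairs.
The remaining 11 elements (those with no distinct partner in range) can never complete a 61-sum, so the worst case takes all of them and one from each pair: 11 + 12 = 23.
The 24th integer has to be the second member of some pair, so 23 + 1 = 24.

24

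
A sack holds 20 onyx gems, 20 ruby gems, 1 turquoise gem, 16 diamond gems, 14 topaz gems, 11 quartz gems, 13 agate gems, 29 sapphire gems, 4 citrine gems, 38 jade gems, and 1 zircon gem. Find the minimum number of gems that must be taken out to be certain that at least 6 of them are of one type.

Pigeonhole: the 11 types are the holes; the gems drawn are the pigeons.
To avoid 6 of any one type, the worst case takes at most 5 of each type, or every gem of a type that has fewer than 5.
That gives 5 + 5 + 1 + 5 + 5 + 5 + 5 + 5 + 4 + 5 + 1 = 46 gems with no type reaching 6.
The next gem forces some type to 6, so 46 + 1 = 47.

47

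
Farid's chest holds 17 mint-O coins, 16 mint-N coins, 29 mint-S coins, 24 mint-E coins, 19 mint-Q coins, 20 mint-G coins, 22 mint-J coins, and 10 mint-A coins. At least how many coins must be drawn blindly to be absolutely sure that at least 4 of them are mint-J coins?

In the worst case for collecting mint-J coins, every non-mint-J coin comes out first.
There are 17 + 16 + 29 + 24 + 19 + 20 + 10 = 135 non-mint-J coins altogether.
After those, each further coin must be mint-J, so 135 + 4 = 139 draws guarantee 4 mint-J coins.

139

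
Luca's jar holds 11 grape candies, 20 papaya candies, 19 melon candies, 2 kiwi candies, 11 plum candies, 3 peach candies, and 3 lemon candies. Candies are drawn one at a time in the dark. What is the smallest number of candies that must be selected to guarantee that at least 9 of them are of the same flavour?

41

An adversary could hand out at most 8 candies per flavour (kiwi, peach, lemon run out sooner): 8 + 8 + 8 + 2 + 8 + 3 + 3 = 40 candies and still no flavour has 9.
By the pigeonhole principle, one more candy lands in a flavour already at 8, so 41 draws are enough and 40 are not.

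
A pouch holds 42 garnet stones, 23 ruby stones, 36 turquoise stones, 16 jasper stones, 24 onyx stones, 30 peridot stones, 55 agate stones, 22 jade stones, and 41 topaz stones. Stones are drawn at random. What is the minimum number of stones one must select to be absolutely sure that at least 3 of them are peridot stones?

262

In the worst case for collecting peridot stones, every non-peridot stone comes out first.
There are 42 + 23 + 36 + 16 + 24 + 55 + 22 + 41 = 259 non-peridot stones altogether.
After those, each further stone must be peridot, so 259 + 3 = 262 draws guarantee 3 peridot stones.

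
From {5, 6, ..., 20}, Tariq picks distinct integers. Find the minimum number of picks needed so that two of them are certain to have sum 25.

9

A set avoiding the sum 25 can contain at most one of each pair {x, 25−x}.
The integers 13, …, 20 (8 of them) are such a set: any two sum to at least 13+14 = 27 > 25.
Any 9th integer completes one of the 8 pairs, so 9 choices force a sum of 25.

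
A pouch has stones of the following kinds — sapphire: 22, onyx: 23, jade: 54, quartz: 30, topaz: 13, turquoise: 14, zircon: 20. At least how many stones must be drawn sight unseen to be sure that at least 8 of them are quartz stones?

154

In the worst case for collecting quartz stones, every non-quartz stone comes out first.
There are 22 + 23 + 54 + 13 + 14 + 20 = 146 non-quartz stones altogether.
After those, each further stone must be quartz, so 146 + 8 = 154 draws guarantee 8 quartz stones.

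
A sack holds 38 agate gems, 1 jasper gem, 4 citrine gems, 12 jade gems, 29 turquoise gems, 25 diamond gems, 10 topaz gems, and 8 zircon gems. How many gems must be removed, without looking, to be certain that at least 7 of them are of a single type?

The 8 types are the holes; the gems drawn are the pigeons.
To avoid 7 of any one type, the worst case takes at most 6 of each type, or every gem of a type that has fewer than 6.
That gives 6 + 1 + 4 + 6 + 6 + 6 + 6 + 6 = 41 gems with no type reaching 7.
The next gem forces some type to 7, so 41 + 1 = 42.

42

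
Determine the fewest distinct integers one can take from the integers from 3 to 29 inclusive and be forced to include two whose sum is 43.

20

Two chosen integers sum to 43 exactly when both halves of some pair {x, 43−x} with 14 ≤ x ≤ 43−x ≤ 29 are chosen — 8 such pairs.
The remaining 11 elements (those with no distinct partner in range) can never complete a 43-sum, so the worst case takes all of them and one from each pair: 11 + 8 = 19.
Pigeonhole: the 20th integer has to be the second member of some pair, so 19 + 1 = 20.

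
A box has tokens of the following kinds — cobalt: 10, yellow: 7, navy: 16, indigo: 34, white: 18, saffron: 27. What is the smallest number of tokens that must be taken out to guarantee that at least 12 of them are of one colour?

62

The 6 colours are the holes; the tokens drawn are the pigeons.
To avoid 12 of any one colour, the worst case takes at most 11 of each colour, or every token of a colour that has fewer than 11.
That gives 10 + 7 + 11 + 11 + 11 + 11 = 61 tokens with no colour reaching 12.
The next token forces some colour to 12, so 61 + 1 = 62.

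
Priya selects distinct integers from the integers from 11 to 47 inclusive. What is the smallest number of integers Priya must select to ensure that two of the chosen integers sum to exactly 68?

25

A set avoiding the sum 68 can contain at most one of each pair {x, 68−x}, plus the 11 elements whose complement lies outside the range or equal to its own complement.
The integers 11, …, 34 (24 of them) are such a set: any two sum to at least 11+12 = 23 and at most 33+34 = 67 < 68.
Any 25th integer completes one of the 13 pairs, so 25 choices force a sum of 68.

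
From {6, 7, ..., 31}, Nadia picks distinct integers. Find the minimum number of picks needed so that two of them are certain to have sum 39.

A set avoiding the sum 39 can contain at most one of each pair {x, 39−x}, plus the 2 elements whose complement lies outside the range.
The integers 6, …, 19 (14 of them) are such a set: any two sum to at least 6+7 = 13 and at most 18+19 = 37 < 39.
By pigeonhole, any 15th integer completes one of the 12 pairs, so 15 choices force a sum of 39.

15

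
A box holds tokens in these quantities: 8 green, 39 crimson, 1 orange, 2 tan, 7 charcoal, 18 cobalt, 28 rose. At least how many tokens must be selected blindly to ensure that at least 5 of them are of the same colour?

24

An adversary could hand out at most 4 tokens per colour (orange, tan run out sooner): 4 + 4 + 1 + 2 + 4 + 4 + 4 = 23 tokens and still no colour has 5.
By the pigeonhole principle, one more token lands in a colour already at 4, so 24 draws are enough and 23 are not.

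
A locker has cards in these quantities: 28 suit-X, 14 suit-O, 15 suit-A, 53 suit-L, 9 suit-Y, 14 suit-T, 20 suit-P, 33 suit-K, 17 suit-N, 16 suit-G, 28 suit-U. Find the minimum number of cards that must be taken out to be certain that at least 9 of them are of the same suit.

Pigeonhole: the 11 suits are the holes; the cards drawn are the pigeons.
To avoid 9 of any one suit, the worst case takes at most 8 of each suit.
That gives 8 + 8 + 8 + 8 + 8 + 8 + 8 + 8 + 8 + 8 + 8 = 88 cards with no suit reaching 9.
The next card forces some suit to 9, so 88 + 1 = 89.

89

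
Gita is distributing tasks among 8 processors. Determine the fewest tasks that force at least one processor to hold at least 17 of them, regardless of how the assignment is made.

With 128 tasks one could put exactly 16 in each of the 8 processors, and no processor would reach 17.
One more task must land in a processor that already has 16, giving it 17.
So 8 × 16 + 1 = 129 tasks are required.

129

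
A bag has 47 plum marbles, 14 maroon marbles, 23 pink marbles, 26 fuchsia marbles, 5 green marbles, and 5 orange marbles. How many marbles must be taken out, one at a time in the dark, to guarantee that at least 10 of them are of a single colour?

47

Pigeonhole: the 6 colours are the holes; the marbles drawn are the pigeons.
To avoid 10 of any one colour, the worst case takes at most 9 of each colour, or every marble of a colour that has fewer than 9.
That gives 9 + 9 + 9 + 9 + 5 + 5 = 46 marbles with no colour reaching 10.
The next marble forces some colour to 10, so 46 + 1 = 47.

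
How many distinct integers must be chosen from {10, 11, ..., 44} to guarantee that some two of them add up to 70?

27

Two chosen integers sum to 70 exactly when both halves of some pair {x, 70−x} with 26 ≤ x ≤ 70−x ≤ 44 are chosen — 9 such pairs.
The remaining 17 elements (those with no distinct partner in range) can never complete a 70-sum, so the worst case takes all of them and one from each pair: 17 + 9 = 26.
By pigeonhole, the 27th integer has to be the second member of some pair, so 26 + 1 = 27.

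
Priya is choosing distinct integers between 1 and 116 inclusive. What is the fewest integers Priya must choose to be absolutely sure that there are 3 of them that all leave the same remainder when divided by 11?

By the pigeonhole principle, the 11 residue classes mod 11 are the pigeonholes.
With 22 integers one could put 2 in each residue class and have no class reach 3.
The 23rd integer pushes some class to 3, so 11·2 + 1 = 23.

23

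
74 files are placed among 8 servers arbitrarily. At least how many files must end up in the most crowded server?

By the pigeonhole principle, the 8 servers are the holes and the 74 files are the pigeons.
If every server held at most 9 files, the total would be at most 8 × 9 = 72, which is less than 74.
So some server holds at least ⌈74/8⌉ = 10 files.

10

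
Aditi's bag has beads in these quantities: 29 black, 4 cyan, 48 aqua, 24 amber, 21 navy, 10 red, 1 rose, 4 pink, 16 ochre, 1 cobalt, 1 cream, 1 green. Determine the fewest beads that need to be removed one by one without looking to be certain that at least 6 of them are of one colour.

43

An adversary could hand out at most 5 beads per colour (6 colours run out sooner): 5 + 4 + 5 + 5 + 5 + 5 + 1 + 4 + 5 + 1 + 1 + 1 = 42 beads and still no colour has 6.
Pigeonhole: one more bead lands in a colour already at 5, so 43 draws are enough and 42 are not.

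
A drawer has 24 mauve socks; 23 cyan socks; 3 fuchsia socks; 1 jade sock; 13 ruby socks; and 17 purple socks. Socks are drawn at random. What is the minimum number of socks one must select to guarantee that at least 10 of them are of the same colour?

41

An adversary could hand out at most 9 socks per colour (fuchsia, jade run out sooner): 9 + 9 + 3 + 1 + 9 + 9 = 40 socks and still no colour has 10.
One more sock lands in a colour already at 9, so 41 draws are enough and 40 are not.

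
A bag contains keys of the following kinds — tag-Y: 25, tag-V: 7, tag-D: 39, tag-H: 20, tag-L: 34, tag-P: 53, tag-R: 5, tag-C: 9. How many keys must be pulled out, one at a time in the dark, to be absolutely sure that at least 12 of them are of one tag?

77

An adversary could hand out at most 11 keys per tag (tag-V, tag-R, tag-C run out sooner): 11 + 7 + 11 + 11 + 11 + 11 + 5 + 9 = 76 keys and still no tag has 12.
One more key lands in a tag already at 11, so 77 draws are enough and 76 are not.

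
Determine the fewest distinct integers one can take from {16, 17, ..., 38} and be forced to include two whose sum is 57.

14

A set avoiding the sum 57 can contain at most one of each pair {x, 57−x}, plus the 3 elements whose complement lies outside the range.
The integers 16, …, 28 (13 of them) are such a set: any two sum to at least 16+17 = 33 and at most 27+28 = 55 < 57.
Any 14th integer completes one of the 10 pairs, so 14 choices force a sum of 57.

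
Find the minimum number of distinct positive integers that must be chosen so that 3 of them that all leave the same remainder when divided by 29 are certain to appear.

59

Pigeonhole: the 29 residue classes mod 29 are the pigeonholes.
With 58 integers one could put 2 in each residue class and have no class reach 3.
The 59th integer pushes some class to 3, so 29·2 + 1 = 59.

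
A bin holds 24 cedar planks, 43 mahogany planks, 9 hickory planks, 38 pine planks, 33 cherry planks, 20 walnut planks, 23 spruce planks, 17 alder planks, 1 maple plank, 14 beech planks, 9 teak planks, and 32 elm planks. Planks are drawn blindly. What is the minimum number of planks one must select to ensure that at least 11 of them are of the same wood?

An adversary could hand out at most 10 planks per wood (hickory, maple, teak run out sooner): 10 + 10 + 9 + 10 + 10 + 10 + 10 + 10 + 1 + 10 + 9 + 10 = 109 planks and still no wood has 11.
One more plank lands in a wood already at 10, so 110 draws are enough and 109 are not.

110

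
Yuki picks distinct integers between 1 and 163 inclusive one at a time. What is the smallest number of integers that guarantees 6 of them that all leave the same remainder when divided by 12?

The 12 residue classes mod 12 are the pigeonholes.
With 60 integers one could put 5 in each residue class and have no class reach 6.
The 61st integer pushes some class to 6, so 12·5 + 1 = 61.

61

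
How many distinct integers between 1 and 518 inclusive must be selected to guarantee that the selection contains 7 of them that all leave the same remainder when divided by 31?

Pigeonhole: the 31 residue classes mod 31 are the pigeonholes.
With 186 integers one could put 6 in each residue class and have no class reach 7.
The 187th integer pushes some class to 7, so 31·6 + 1 = 187.

187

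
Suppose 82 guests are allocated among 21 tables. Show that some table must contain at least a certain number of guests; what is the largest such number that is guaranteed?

4

Pigeonhole: the 21 tables are the holes and the 82 guests are the pigeons.
If every table held at most 3 guests, the total would be at most 21 × 3 = 63, which is less than 82.
So some table holds at least ⌈82/21⌉ = 4 guests.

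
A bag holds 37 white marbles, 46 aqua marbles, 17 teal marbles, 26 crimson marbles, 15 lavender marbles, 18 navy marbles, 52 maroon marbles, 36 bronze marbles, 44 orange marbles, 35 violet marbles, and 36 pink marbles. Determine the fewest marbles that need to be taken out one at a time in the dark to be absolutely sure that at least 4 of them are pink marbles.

In the worst case for collecting pink marbles, every non-pink marble comes out first.
There are 37 + 46 + 17 + 26 + 15 + 18 + 52 + 36 + 44 + 35 = 326 non-pink marbles altogether.
After those, each further marble must be pink, so 326 + 4 = 330 draws guarantee 4 pink marbles.

330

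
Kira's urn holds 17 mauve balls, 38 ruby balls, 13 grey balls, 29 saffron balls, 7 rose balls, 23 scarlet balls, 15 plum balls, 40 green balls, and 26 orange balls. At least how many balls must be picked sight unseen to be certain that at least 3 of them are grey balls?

In the worst case for collecting grey balls, every non-grey ball comes out first.
There are 17 + 38 + 29 + 7 + 23 + 15 + 40 + 26 = 195 non-grey balls altogether.
After those, each further ball must be grey, so 195 + 3 = 198 draws guarantee 3 grey balls.

198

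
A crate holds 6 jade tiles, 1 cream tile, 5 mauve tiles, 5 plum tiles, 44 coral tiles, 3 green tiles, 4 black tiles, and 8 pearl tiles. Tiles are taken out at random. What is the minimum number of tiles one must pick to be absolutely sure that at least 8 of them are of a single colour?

An adversary could hand out at most 7 tiles per colour (6 colours run out sooner): 6 + 1 + 5 + 5 + 7 + 3 + 4 + 7 = 38 tiles and still no colour has 8.
One more tile lands in a colour already at 7, so 39 draws are enough and 38 are not.

39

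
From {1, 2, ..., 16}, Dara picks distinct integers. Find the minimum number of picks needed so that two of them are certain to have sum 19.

10

Two chosen integers sum to 19 exactly when both halves of some pair {x, 19−x} with 3 ≤ x ≤ 19−x ≤ 16 are chosen — 7 such pairs.
The remaining 2 elements (those with no distinct partner in range) can never complete a 19-sum, so the worst case takes all of them and one from each pair: 2 + 7 = 9.
The 10th integer has to be the second member of some pair, so 9 + 1 = 10.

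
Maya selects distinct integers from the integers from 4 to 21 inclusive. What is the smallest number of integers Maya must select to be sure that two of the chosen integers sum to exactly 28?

12

A set avoiding the sum 28 can contain at most one of each pair {x, 28−x}, plus the 4 elements whose complement lies outside the range or equal to its own complement.
The integers 4, …, 14 (11 of them) are such a set: any two sum to at least 4+5 = 9 and at most 13+14 = 27 < 28.
By the pigeonhole principle, any 12th integer completes one of the 7 pairs, so 12 choices force a sum of 28.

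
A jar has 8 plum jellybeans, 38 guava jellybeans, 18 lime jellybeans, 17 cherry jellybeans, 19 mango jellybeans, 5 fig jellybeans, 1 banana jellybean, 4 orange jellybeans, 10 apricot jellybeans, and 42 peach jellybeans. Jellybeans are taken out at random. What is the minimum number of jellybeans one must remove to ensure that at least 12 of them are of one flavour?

By pigeonhole, put each drawn jellybean into a box by flavour. The largest draw with every box below 12 takes min(count, 11) from each flavour; flavours with fewer than 11 contribute all they have.
Σ min(cᵢ, 11) = 8 + 11 + 11 + 11 + 11 + 5 + 1 + 4 + 10 + 11 = 83.
Draw number 83 + 1 = 84 must push one box to 12.

84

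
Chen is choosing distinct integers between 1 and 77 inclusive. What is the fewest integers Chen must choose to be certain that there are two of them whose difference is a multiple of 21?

Integers whose pairwise differences are multiples of 21 are exactly those sharing a remainder mod 21. The 21 residue classes mod 21 are the pigeonholes.
With 21 integers one could put 1 in each residue class and have no class reach 2.
The 22nd integer pushes some class to 2, so 21·1 + 1 = 22.

22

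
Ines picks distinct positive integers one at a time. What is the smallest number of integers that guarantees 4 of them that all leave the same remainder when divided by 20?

61

Pigeonhole: the 20 residue classes mod 20 are the pigeonholes.
With 60 integers one could put 3 in each residue class and have no class reach 4.
The 61st integer pushes some class to 4, so 20·3 + 1 = 61.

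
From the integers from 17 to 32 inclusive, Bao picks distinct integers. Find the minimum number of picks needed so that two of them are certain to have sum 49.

9

Group the elements by complementary pair {x, 49−x}: {17,32}, {18,31}, {19,30}, …, giving 8 two-element pairs.
By pigeonhole, treating each of those 8 groups as a pigeonhole, one can pick one integer per group — 8 integers — with no two summing to 49.
The 9th integer lands in an occupied pair, forcing a sum of 49.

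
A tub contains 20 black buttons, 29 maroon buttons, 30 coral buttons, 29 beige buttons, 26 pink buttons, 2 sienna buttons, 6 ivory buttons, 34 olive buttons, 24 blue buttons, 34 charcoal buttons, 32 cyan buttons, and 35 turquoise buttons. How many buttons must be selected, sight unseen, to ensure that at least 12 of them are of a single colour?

By pigeonhole, the 12 colours are the holes; the buttons drawn are the pigeons.
To avoid 12 of any one colour, the worst case takes at most 11 of each colour, or every button of a colour that has fewer than 11.
That gives 11 + 11 + 11 + 11 + 11 + 2 + 6 + 11 + 11 + 11 + 11 + 11 = 118 buttons with no colour reaching 12.
The next button forces some colour to 12, so 118 + 1 = 119.

119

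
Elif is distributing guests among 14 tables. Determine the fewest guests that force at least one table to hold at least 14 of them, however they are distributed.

183

With 182 guests one could put exactly 13 in each of the 14 tables, and no table would reach 14.
By pigeonhole, one more guest must land in a table that already has 13, giving it 14.
So 14 × 13 + 1 = 183 guests are required.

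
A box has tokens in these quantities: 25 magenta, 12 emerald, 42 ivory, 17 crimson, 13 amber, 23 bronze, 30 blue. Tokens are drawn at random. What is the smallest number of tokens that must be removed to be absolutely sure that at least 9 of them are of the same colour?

57

Pigeonhole: the 7 colours are the holes; the tokens drawn are the pigeons.
To avoid 9 of any one colour, the worst case takes at most 8 of each colour.
That gives 8 + 8 + 8 + 8 + 8 + 8 + 8 = 56 tokens with no colour reaching 9.
The next token forces some colour to 9, so 56 + 1 = 57.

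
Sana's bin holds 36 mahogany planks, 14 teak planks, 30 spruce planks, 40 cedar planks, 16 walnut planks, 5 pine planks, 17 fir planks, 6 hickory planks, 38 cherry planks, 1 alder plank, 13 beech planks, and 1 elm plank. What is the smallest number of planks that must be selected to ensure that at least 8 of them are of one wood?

70

An adversary could hand out at most 7 planks per wood (4 woods run out sooner): 7 + 7 + 7 + 7 + 7 + 5 + 7 + 6 + 7 + 1 + 7 + 1 = 69 planks and still no wood has 8.
By pigeonhole, one more plank lands in a wood already at 7, so 70 draws are enough and 69 are not.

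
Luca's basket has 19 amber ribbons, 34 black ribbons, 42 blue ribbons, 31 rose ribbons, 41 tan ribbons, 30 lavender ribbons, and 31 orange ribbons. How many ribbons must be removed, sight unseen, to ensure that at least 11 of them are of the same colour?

71

By the pigeonhole principle, the 7 colours are the holes; the ribbons drawn are the pigeons.
To avoid 11 of any one colour, the worst case takes at most 10 of each colour.
That gives 10 + 10 + 10 + 10 + 10 + 10 + 10 = 70 ribbons with no colour reaching 11.
The next ribbon forces some colour to 11, so 70 + 1 = 71.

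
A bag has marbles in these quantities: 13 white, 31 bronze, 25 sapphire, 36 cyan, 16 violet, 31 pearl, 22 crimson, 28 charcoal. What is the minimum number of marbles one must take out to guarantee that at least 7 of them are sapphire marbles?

In the worst case for collecting sapphire marbles, every non-sapphire marble comes out first.
There are 13 + 31 + 36 + 16 + 31 + 22 + 28 = 177 non-sapphire marbles altogether.
After those, each further marble must be sapphire, so 177 + 7 = 184 draws guarantee 7 sapphire marbles.

184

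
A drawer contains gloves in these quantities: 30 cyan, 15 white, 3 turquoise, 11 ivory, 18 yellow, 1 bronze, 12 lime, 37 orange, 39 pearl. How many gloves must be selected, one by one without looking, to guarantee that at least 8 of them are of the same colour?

54

The 9 colours are the holes; the gloves drawn are the pigeons.
To avoid 8 of any one colour, the worst case takes at most 7 of each colour, or every glove of a colour that has fewer than 7.
That gives 7 + 7 + 3 + 7 + 7 + 1 + 7 + 7 + 7 = 53 gloves with no colour reaching 8.
The next glove forces some colour to 8, so 53 + 1 = 54.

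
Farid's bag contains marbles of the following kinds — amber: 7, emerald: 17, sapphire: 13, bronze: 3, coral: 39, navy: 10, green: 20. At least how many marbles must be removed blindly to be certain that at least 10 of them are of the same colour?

56

By pigeonhole, put each drawn marble into a box by colour. The largest draw with every box below 10 takes min(count, 9) from each colour; colours with fewer than 9 contribute all they have.
Σ min(cᵢ, 9) = 7 + 9 + 9 + 3 + 9 + 9 + 9 = 55.
Draw number 55 + 1 = 56 must push one box to 10.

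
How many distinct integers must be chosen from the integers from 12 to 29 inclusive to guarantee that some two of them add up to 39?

11

Two chosen integers sum to 39 exactly when both halves of some pair {x, 39−x} with 12 ≤ x ≤ 39−x ≤ 27 are chosen — 8 such pairs.
The remaining 2 elements (those with no distinct partner in range) can never complete a 39-sum, so the worst case takes all of them and one from each pair: 2 + 8 = 10.
The 11th integer has to be the second member of some pair, so 10 + 1 = 11.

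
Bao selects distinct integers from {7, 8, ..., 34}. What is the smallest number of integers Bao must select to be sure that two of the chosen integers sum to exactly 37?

Group the elements by complementary pair {x, 37−x}: {7,30}, {8,29}, {9,28}, …, giving 12 two-element pairs and 4 integers whose partner 37−x falls outside [7,34].
Pigeonhole: treating each of those 16 groups as a pigeonhole, one can pick one integer per group — 16 integers — with no two summing to 37.
The 17th integer lands in an occupied pair, forcing a sum of 37.

17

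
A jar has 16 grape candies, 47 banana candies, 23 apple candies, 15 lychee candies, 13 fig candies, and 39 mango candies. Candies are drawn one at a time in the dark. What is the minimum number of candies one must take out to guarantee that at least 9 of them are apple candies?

139

In the worst case for collecting apple candies, every non-apple candy comes out first.
There are 16 + 47 + 15 + 13 + 39 = 130 non-apple candies altogether.
After those, each further candy must be apple, so 130 + 9 = 139 draws guarantee 9 apple candies.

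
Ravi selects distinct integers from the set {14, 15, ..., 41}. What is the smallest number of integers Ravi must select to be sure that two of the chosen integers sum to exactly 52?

Group the elements by complementary pair {x, 52−x}: {14,38}, {15,37}, {16,36}, …, giving 12 two-element pairs, the single value 26 (it cannot pair with itself since the integers are distinct), and 3 integers whose partner 52−x falls outside [14,41].
By pigeonhole, treating each of those 16 groups as a pigeonhole, one can pick one integer per group — 16 integers — with no two summing to 52.
The 17th integer lands in an occupied pair, forcing a sum of 52.

17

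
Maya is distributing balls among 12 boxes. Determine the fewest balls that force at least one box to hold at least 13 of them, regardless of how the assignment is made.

With 144 balls one could put exactly 12 in each of the 12 boxes, and no box would reach 13.
By pigeonhole, one more ball must land in a box that already has 12, giving it 13.
So 12 × 12 + 1 = 145 balls are required.

145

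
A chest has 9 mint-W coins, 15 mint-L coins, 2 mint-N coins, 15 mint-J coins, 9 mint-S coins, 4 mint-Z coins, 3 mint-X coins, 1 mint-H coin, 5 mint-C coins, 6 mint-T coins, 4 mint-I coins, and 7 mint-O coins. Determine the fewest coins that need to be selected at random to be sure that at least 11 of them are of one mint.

The 12 mints are the holes; the coins drawn are the pigeons.
To avoid 11 of any one mint, the worst case takes at most 10 of each mint, or every coin of a mint that has fewer than 10.
That gives 9 + 10 + 2 + 10 + 9 + 4 + 3 + 1 + 5 + 6 + 4 + 7 = 70 coins with no mint reaching 11.
The next coin forces some mint to 11, so 70 + 1 = 71.

71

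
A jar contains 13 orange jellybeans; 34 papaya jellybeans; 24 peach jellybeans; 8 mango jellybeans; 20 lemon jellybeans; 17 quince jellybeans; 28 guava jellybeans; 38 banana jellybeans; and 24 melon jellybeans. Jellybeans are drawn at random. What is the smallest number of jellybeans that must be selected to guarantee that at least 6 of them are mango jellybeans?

In the worst case for collecting mango jellybeans, every non-mango jellybean comes out first.
There are 13 + 34 + 24 + 20 + 17 + 28 + 38 + 24 = 198 non-mango jellybeans altogether.
After those, each further jellybean must be mango, so 198 + 6 = 204 draws guarantee 6 mango jellybeans.

204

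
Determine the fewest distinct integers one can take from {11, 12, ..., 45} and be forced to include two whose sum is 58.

20

Group the elements by complementary pair {x, 58−x}: {13,45}, {14,44}, {15,43}, …, giving 16 two-element pairs; the single value 29 (it cannot pair with itself since the integers are distinct); and 2 integers whose partner 58−x falls outside [11,45].
Treating each of those 19 groups as a pigeonhole, one can pick one integer per group — 19 integers — with no two summing to 58.
The 20th integer lands in an occupied pair, forcing a sum of 58.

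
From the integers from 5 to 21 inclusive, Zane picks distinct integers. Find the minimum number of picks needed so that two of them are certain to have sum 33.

13

A set avoiding the sum 33 can contain at most one of each pair {x, 33−x}, plus the 7 elements whose complement lies outside the range.
The integers 5, …, 16 (12 of them) are such a set: any two sum to at least 5+6 = 11 and at most 15+16 = 31 < 33.
Any 13th integer completes one of the 5 pairs, so 13 choices force a sum of 33.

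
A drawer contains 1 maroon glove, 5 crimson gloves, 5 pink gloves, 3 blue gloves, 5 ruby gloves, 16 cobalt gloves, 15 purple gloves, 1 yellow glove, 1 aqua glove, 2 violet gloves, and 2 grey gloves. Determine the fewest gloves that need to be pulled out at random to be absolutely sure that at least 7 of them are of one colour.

Put each drawn glove into a box by colour. The largest draw with every box below 7 takes min(count, 6) from each colour; colours with fewer than 6 contribute all they have.
Σ min(cᵢ, 6) = 1 + 5 + 5 + 3 + 5 + 6 + 6 + 1 + 1 + 2 + 2 = 37.
Draw number 37 + 1 = 38 must push one box to 7.

38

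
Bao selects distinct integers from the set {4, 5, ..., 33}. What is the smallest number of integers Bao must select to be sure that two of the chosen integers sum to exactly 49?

22

A set avoiding the sum 49 can contain at most one of each pair {x, 49−x}, plus the 12 elements whose complement lies outside the range.
The integers 4, …, 24 (21 of them) are such a set: any two sum to at least 4+5 = 9 and at most 23+24 = 47 < 49.
Pigeonhole: any 22nd integer completes one of the 9 pairs, so 22 choices force a sum of 49.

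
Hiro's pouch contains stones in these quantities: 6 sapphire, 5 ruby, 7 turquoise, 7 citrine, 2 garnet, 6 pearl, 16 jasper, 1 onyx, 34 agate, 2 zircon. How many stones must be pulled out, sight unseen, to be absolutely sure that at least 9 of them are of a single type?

53

The 10 types are the holes; the stones drawn are the pigeons.
To avoid 9 of any one type, the worst case takes at most 8 of each type, or every stone of a type that has fewer than 8.
That gives 6 + 5 + 7 + 7 + 2 + 6 + 8 + 1 + 8 + 2 = 52 stones with no type reaching 9.
The next stone forces some type to 9, so 52 + 1 = 53.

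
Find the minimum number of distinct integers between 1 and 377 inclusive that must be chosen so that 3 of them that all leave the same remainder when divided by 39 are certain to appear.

79

Pigeonhole: the 39 residue classes mod 39 are the pigeonholes.
With 78 integers one could put 2 in each residue class and have no class reach 3.
The 79th integer pushes some class to 3, so 39·2 + 1 = 79.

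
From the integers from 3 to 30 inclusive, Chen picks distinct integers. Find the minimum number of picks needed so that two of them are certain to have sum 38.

Group the elements by complementary pair {x, 38−x}: {8,30}, {9,29}, {10,28}, …, giving 11 two-element pairs; the single value 19 (it cannot pair with itself since the integers are distinct); and 5 integers whose partner 38−x falls outside [3,30].
Treating each of those 17 groups as a pigeonhole, one can pick one integer per group — 17 integers — with no two summing to 38.
The 18th integer lands in an occupied pair, forcing a sum of 38.

18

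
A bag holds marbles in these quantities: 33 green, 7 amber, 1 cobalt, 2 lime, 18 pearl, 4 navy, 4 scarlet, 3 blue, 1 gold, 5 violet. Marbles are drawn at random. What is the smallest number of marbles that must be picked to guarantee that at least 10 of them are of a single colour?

An adversary could hand out at most 9 marbles per colour (8 colours run out sooner): 9 + 7 + 1 + 2 + 9 + 4 + 4 + 3 + 1 + 5 = 45 marbles and still no colour has 10.
One more marble lands in a colour already at 9, so 46 draws are enough and 45 are not.

46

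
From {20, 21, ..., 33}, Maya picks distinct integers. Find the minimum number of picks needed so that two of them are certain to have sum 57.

Two chosen integers sum to 57 exactly when both halves of some pair {x, 57−x} with 24 ≤ x ≤ 57−x ≤ 33 are chosen — 5 such pairs.
The remaining 4 elements (those with no distinct partner in range) can never complete a 57-sum, so the worst case takes all of them and one from each pair: 4 + 5 = 9.
The 10th integer has to be the second member of some pair, so 9 + 1 = 10.

10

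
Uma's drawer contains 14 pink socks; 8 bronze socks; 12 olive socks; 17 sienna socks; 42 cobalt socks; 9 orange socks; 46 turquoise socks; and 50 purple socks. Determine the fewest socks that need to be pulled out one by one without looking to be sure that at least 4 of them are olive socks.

In the worst case for collecting olive socks, every non-olive sock comes out first.
There are 14 + 8 + 17 + 42 + 9 + 46 + 50 = 186 non-olive socks altogether.
After those, each further sock must be olive, so 186 + 4 = 190 draws guarantee 4 olive socks.

190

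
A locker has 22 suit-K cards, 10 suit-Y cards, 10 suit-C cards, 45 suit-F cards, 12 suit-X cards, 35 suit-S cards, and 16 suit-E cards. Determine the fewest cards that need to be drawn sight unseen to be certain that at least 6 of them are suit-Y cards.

146

In the worst case for collecting suit-Y cards, every non-suit-Y card comes out first.
There are 22 + 10 + 45 + 12 + 35 + 16 = 140 non-suit-Y cards altogether.
After those, each further card must be suit-Y, so 140 + 6 = 146 draws guarantee 6 suit-Y cards.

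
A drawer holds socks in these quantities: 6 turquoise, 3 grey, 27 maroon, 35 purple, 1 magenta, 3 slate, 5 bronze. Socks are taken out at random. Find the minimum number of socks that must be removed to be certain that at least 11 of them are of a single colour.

An adversary could hand out at most 10 socks per colour (5 colours run out sooner): 6 + 3 + 10 + 10 + 1 + 3 + 5 = 38 socks and still no colour has 11.
One more sock lands in a colour already at 10, so 39 draws are enough and 38 are not.

39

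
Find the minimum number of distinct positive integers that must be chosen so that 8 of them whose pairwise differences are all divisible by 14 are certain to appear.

Integers whose pairwise differences are multiples of 14 are exactly those sharing a remainder mod 14. By pigeonhole, the 14 residue classes mod 14 are the pigeonholes.
With 98 integers one could put 7 in each residue class and have no class reach 8.
The 99th integer pushes some class to 8, so 14·7 + 1 = 99.

99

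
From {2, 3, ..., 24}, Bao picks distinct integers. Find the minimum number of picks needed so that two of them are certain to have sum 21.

15

Group the elements by complementary pair {x, 21−x}: {2,19}, {3,18}, {4,17}, …, giving 9 two-element pairs and 5 integers whose partner 21−x falls outside [2,24].
By the pigeonhole principle, treating each of those 14 groups as a pigeonhole, one can pick one integer per group — 14 integers — with no two summing to 21.
The 15th integer lands in an occupied pair, forcing a sum of 21.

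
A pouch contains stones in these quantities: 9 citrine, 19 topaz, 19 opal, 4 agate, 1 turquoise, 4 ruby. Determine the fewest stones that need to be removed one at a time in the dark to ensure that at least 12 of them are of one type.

By the pigeonhole principle, put each drawn stone into a box by type. The largest draw with every box below 12 takes min(count, 11) from each type; types with fewer than 11 contribute all they have.
Σ min(cᵢ, 11) = 9 + 11 + 11 + 4 + 1 + 4 = 40.
Draw number 40 + 1 = 41 must push one box to 12.

41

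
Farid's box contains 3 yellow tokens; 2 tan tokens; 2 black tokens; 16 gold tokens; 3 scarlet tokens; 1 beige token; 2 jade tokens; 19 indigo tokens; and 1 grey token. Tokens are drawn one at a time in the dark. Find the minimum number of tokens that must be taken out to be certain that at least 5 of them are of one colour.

23

Pigeonhole: put each drawn token into a box by colour. The largest draw with every box below 5 takes min(count, 4) from each colour; colours with fewer than 4 contribute all they have.
Σ min(cᵢ, 4) = 3 + 2 + 2 + 4 + 3 + 1 + 2 + 4 + 1 = 22.
Draw number 22 + 1 = 23 must push one box to 5.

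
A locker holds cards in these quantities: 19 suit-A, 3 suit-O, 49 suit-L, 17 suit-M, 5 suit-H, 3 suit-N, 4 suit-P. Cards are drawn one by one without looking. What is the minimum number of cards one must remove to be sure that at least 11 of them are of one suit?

46

An adversary could hand out at most 10 cards per suit (4 suits run out sooner): 10 + 3 + 10 + 10 + 5 + 3 + 4 = 45 cards and still no suit has 11.
By pigeonhole, one more card lands in a suit already at 10, so 46 draws are enough and 45 are not.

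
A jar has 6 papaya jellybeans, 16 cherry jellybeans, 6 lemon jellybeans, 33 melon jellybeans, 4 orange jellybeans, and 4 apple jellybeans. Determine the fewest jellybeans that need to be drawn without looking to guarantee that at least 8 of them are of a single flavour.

An adversary could hand out at most 7 jellybeans per flavour (4 flavours run out sooner): 6 + 7 + 6 + 7 + 4 + 4 = 34 jellybeans and still no flavour has 8.
By the pigeonhole principle, one more jellybean lands in a flavour already at 7, so 35 draws are enough and 34 are not.

35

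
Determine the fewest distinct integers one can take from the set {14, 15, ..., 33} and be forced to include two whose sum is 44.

13

Two chosen integers sum to 44 exactly when both halves of some pair {x, 44−x} with 14 ≤ x ≤ 44−x ≤ 30 are chosen — 8 such pairs.
The remaining 4 elements (those with no distinct partner in range) can never complete a 44-sum, so the worst case takes all of them and one from each pair: 4 + 8 = 12.
The 13th integer has to be the second member of some pair, so 12 + 1 = 13.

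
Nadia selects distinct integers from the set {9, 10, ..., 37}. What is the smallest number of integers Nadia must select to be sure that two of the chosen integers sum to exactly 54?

20

A set avoiding the sum 54 can contain at most one of each pair {x, 54−x}, plus the 9 elements whose complement lies outside the range or equal to its own complement.
The integers 9, …, 27 (19 of them) are such a set: any two sum to at least 9+10 = 19 and at most 26+27 = 53 < 54.
By the pigeonhole principle, any 20th integer completes one of the 10 pairs, so 20 choices force a sum of 54.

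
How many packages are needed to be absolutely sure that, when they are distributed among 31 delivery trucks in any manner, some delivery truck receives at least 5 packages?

With 124 packages one could put exactly 4 in each of the 31 delivery trucks, and no delivery truck would reach 5.
By pigeonhole, one more package must land in a delivery truck that already has 4, giving it 5.
So 31 × 4 + 1 = 125 packages are required.

125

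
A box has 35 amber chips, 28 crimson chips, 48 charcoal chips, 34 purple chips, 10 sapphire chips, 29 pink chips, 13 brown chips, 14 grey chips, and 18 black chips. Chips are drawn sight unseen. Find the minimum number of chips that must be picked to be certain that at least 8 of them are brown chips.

In the worst case for collecting brown chips, every non-brown chip comes out first.
There are 35 + 28 + 48 + 34 + 10 + 29 + 14 + 18 = 216 non-brown chips altogether.
After those, each further chip must be brown, so 216 + 8 = 224 draws guarantee 8 brown chips.

224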